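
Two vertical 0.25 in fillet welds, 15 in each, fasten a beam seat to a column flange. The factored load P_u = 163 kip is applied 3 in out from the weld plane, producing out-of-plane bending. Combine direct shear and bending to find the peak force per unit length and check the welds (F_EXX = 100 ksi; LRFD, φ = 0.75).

f_max ≈ 8.49 kip/in; NOT adequate

L_w = 2 × 15 = 30 in; section modulus (unit throat) S = 2 × L²/6 = 75 in².
Direct shear f_v = P/L_w = 163/30 = 5.433 kip/in.
Moment M = P × e = 163 × 3 = 489 kip·in; bending f_b = M/S = 6.52 kip/in.
f_max = √(f_v² + f_b²) = √(5.433² + 6.52²) = 8.487 kip/in.
φr_n = 0.75 × 0.6 × 100 × (0.707 × 0.25) = 7.954 kip/in → NOT adequate.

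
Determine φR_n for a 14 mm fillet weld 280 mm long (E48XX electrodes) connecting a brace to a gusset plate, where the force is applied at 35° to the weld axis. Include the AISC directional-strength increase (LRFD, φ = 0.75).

E48XX → F_EXX = 480 MPa.
t_e = 0.707 × 14 = 9.898 mm; A_we = 9.898 × 280 = 2771 mm².
Directional factor: 1.0 + 0.5 sin^1.5(35°) = 1.217.
F_nw = 0.6 × 480 × 1.217 = 350.6 MPa.
φR_n = 0.75 × 350.6 × 2771 × 10⁻³ = 728.7 kN.

φR_n ≈ 729 kN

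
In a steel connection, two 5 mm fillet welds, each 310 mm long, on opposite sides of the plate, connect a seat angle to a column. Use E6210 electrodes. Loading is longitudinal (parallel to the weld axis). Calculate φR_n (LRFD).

φR_n ≈ 611 kN

E62XX → F_EXX = 620 MPa.
Effective throat t_e = 0.707 × 5 = 3.535 mm.
Total length L = 620 mm; A_we = 3.535 × 620 = 2192 mm².
F_nw = 0.6 F_EXX = 0.6 × 620 = 372 MPa.
φR_n = 0.75 × 372 × 2192 × 10⁻³ = 611.5 kN.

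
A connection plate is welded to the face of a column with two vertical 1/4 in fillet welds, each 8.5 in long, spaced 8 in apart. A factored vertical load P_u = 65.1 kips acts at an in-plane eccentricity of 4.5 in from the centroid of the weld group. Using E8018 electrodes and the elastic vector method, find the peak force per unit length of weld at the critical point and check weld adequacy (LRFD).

E80XX → F_EXX = 80 ksi.
Total weld length L_w = 17 in. Treat welds as unit-width lines.
Polar moment about centroid: J = 2[d³/12 + d(b/2)²] = 2[8.5³/12 + 8.5×4²] = 374.4 in³.
Direct shear f_v = P/L_w = 65.1 / 17 = 3.829 kip/in (vertical).
Torsion M = P·e = 65.1 × 4.5 = 292.95 kip·in.
Critical point at (x, y) = (4, 4.25) from centroid. f_tx = M·y/J = 3.326 kip/in; f_ty = M·x/J = 3.13 kip/in.
Resultant f_max = √[f_tx² + (f_v + f_ty)²] = √[3.326² + (3.829 + 3.13)²] = 7.713 kip/in.
Capacity per unit length: φr_n = 0.75 × 0.6 × 80 × (0.707 × 0.25) = 6.363 kip/in.
7.713 > 6.363 → NOT adequate.

f_max ≈ 7.71 kip/in; NOT adequate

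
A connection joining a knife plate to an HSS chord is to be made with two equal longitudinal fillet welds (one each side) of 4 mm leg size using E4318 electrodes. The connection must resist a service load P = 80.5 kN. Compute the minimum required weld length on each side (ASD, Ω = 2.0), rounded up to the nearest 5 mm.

E43XX → F_EXX = 430 MPa.
Throat t_e = 0.707 × 4 = 2.828 mm.
r_n/Ω = (0.6 × 430 × 2.828) / 2.0 = 364.8 N/mm = 0.3648 kN/mm.
L_req = P / (r_n/Ω) = 80.5 / 0.3648 = 220.7 mm total.
Per side: 220.7 / 2 = 110.3 mm.
Round up → use L = 115 mm on each side.

L = 115 mm on each side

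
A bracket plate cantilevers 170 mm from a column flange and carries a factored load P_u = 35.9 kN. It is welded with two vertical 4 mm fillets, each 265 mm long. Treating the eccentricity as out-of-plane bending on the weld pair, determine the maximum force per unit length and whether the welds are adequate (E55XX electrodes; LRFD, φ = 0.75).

E55XX → F_EXX = 550 MPa.
L_w = 2 × 265 = 530 mm; section modulus (unit throat) S = 2 × L²/6 = 23410 mm².
Direct shear f_v = P/L_w = 35.9×10³/530 = 67.74 N/mm.
Moment M = P × e = 35.9×10³ × 170 = 6103000 N·mm; bending f_b = M/S = 260.7 N/mm.
f_max = √(f_v² + f_b²) = √(67.74² + 260.7²) = 269.4 N/mm.
φr_n = 0.75 × 0.6 × 550 × (0.707 × 4) = 699.9 N/mm → adequate.

f_max ≈ 269 N/mm; adequate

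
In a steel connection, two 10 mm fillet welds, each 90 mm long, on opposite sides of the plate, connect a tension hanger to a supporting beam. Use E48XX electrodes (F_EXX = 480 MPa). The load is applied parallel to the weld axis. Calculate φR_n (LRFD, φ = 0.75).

Effective throat t_e = 0.707 × 10 = 7.07 mm.
Total length L = 180 mm; A_we = 7.07 × 180 = 1273 mm².
F_nw = 0.6 F_EXX = 0.6 × 480 = 288 MPa.
φR_n = 0.75 × 288 × 1273 × 10⁻³ = 274.9 kN.

φR_n ≈ 275 kN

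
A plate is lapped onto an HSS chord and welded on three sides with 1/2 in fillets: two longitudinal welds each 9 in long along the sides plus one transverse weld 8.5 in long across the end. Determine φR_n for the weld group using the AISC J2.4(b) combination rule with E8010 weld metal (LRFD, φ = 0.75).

E80XX → F_EXX = 80 ksi.
t_e = 0.707 × 0.5 = 0.3535 in.
R_nwl = 0.6 × 80 × 0.3535 × 18 = 305.4 kip (longitudinal, 2 welds).
R_nwt = 0.6 × 80 × 0.3535 × 8.5 = 144.2 kip (transverse, base value).
(i) R_nwl + R_nwt = 449.7 kip; (ii) 0.85 R_nwl + 1.5 R_nwt = 476 kip.
R_n = max = 476 kip [governs: (ii)]; φR_n = 357 kip.

φR_n ≈ 357 kip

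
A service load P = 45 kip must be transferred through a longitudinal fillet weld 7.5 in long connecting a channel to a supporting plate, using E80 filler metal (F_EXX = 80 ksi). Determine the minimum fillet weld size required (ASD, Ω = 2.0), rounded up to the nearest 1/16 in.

w = 3/8 in

Total weld length L = 7.5 in.
Required throat t_e = P × Ω / (0.6 F_EXX × L) = 45 × 2.0 / (0.6 × 80 × 7.5) = 0.25 in.
Required leg w = t_e / 0.707 = 0.3536 in → use 3/8 in.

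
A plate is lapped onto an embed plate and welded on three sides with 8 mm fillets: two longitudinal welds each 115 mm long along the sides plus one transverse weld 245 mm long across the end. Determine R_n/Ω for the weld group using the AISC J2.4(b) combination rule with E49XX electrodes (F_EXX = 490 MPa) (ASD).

R_n/Ω ≈ 468 kN

t_e = 0.707 × 8 = 5.656 mm.
R_nwl = 0.6 × 490 × 5.656 × 230 × 10⁻³ = 382.5 kN (longitudinal, 2 welds).
R_nwt = 0.6 × 490 × 5.656 × 245 × 10⁻³ = 407.4 kN (transverse, base value).
(i) R_nwl + R_nwt = 789.9 kN; (ii) 0.85 R_nwl + 1.5 R_nwt = 936.2 kN.
R_n = max = 936.2 kN [governs: (ii)]; R_n/Ω = 468.1 kN.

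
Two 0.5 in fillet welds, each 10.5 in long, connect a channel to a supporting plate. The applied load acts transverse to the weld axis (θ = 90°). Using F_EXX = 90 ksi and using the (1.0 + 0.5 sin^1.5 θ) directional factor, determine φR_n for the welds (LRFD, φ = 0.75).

φR_n ≈ 451 kips

t_e = 0.707 × 0.5 = 0.3535 in; A_we = 0.3535 × 21 = 7.423 in².
Directional factor: 1.0 + 0.5 sin^1.5(90°) = 1.5.
F_nw = 0.6 × 90 × 1.5 = 81 ksi.
φR_n = 0.75 × 81 × 7.423 = 451 kips.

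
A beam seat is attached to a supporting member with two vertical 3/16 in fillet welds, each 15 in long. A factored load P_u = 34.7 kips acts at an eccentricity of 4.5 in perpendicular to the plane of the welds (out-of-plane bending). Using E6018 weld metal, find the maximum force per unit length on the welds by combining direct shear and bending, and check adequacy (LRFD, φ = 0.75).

f_max ≈ 2.38 kip/in; adequate

E60XX → F_EXX = 60 ksi.
L_w = 2 × 15 = 30 in; section modulus (unit throat) S = 2 × L²/6 = 75 in².
Direct shear f_v = P/L_w = 34.7/30 = 1.157 kip/in.
Moment M = P × e = 34.7 × 4.5 = 156.15 kip·in; bending f_b = M/S = 2.082 kip/in.
f_max = √(f_v² + f_b²) = √(1.157² + 2.082²) = 2.382 kip/in.
φr_n = 0.75 × 0.6 × 60 × (0.707 × 0.1875) = 3.579 kip/in → adequate.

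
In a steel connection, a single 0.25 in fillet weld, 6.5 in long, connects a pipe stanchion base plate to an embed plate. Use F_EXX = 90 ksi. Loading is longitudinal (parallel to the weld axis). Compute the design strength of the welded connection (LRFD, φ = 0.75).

Effective throat t_e = 0.707 × 0.25 = 0.1767 in.
Total length L = 6.5 in; A_we = 0.1767 × 6.5 = 1.149 in².
F_nw = 0.6 F_EXX = 0.6 × 90 = 54 ksi.
φR_n = 0.75 × 54 × 1.149 = 46.53 kip.

φR_n ≈ 46.5 kip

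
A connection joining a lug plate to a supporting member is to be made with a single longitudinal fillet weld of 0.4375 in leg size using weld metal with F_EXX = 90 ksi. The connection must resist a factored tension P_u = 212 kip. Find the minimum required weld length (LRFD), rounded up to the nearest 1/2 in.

L = 17 in

Throat t_e = 0.707 × 0.4375 = 0.3093 in.
φr_n = 0.75 × 0.6 × 90 × 0.3093 = 12.53 kip/in.
L_req = P_u / φr_n = 212 / 12.53 = 16.92 in total.
Round up → use L = 17 in.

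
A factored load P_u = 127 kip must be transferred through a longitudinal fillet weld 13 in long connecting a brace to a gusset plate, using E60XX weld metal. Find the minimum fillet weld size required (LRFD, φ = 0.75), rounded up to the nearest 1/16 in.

w = 9/16 in

E60XX → F_EXX = 60 ksi.
Total weld length L = 13 in.
Required throat t_e = P_u / (φ × 0.6 F_EXX × L) = 127 / (0.75 × 0.6 × 60 × 13) = 0.3618 in.
Required leg w = t_e / 0.707 = 0.5118 in → use 9/16 in.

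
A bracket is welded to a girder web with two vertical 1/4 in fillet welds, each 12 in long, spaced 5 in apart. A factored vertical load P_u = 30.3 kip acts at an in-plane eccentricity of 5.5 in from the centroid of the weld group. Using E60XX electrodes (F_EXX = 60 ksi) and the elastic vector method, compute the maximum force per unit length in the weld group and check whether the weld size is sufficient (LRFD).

Total weld length L_w = 24 in. Treat welds as unit-width lines.
Polar moment about centroid: J = 2[d³/12 + d(b/2)²] = 2[12³/12 + 12×2.5²] = 438 in³.
Direct shear f_v = P/L_w = 30.3 / 24 = 1.262 kip/in (vertical).
Torsion M = P·e = 30.3 × 5.5 = 166.65 kip·in.
Critical point at (x, y) = (2.5, 6) from centroid. f_tx = M·y/J = 2.283 kip/in; f_ty = M·x/J = 0.9512 kip/in.
Resultant f_max = √[f_tx² + (f_v + f_ty)²] = √[2.283² + (1.262 + 0.9512)²] = 3.18 kip/in.
Capacity per unit length: φr_n = 0.75 × 0.6 × 60 × (0.707 × 0.25) = 4.772 kip/in.
3.18 ≤ 4.772 → adequate.

f_max ≈ 3.18 kip/in; adequate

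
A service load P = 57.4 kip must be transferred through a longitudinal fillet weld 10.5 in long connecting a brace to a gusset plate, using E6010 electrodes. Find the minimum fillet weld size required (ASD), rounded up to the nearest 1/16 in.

w = 7/16 in

E60XX → F_EXX = 60 ksi.
Total weld length L = 10.5 in.
Required throat t_e = P × Ω / (0.6 F_EXX × L) = 57.4 × 2.0 / (0.6 × 60 × 10.5) = 0.3037 in.
Required leg w = t_e / 0.707 = 0.4296 in → use 7/16 in.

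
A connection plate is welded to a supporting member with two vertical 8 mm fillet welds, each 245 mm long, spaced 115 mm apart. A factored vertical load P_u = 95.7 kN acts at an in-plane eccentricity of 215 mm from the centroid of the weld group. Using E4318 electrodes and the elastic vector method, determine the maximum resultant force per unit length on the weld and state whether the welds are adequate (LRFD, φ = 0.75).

f_max ≈ 787 N/mm; adequate

E43XX → F_EXX = 430 MPa.
Total weld length L_w = 490 mm. Treat welds as unit-width lines.
Polar moment about centroid: J = 2[d³/12 + d(b/2)²] = 2[245³/12 + 245×57.5²] = 4071000 mm³.
Direct shear f_v = P/L_w = 95.7×10³ / 490 = 195.3 N/mm (vertical).
Torsion M = P·e = 95.7×10³ × 215 = 20576000 N·mm.
Critical point at (x, y) = (57.5, 122.5) from centroid. f_tx = M·y/J = 619.1 N/mm; f_ty = M·x/J = 290.6 N/mm.
Resultant f_max = √[f_tx² + (f_v + f_ty)²] = √[619.1² + (195.3 + 290.6)²] = 787 N/mm.
Capacity per unit length: φr_n = 0.75 × 0.6 × 430 × (0.707 × 8) = 1094 N/mm.
787 ≤ 1094 → adequate.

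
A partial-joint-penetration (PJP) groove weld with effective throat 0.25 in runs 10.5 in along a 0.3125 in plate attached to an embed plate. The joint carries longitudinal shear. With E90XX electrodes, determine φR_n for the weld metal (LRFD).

φR_n ≈ 106 kip

E90XX → F_EXX = 90 ksi.
Effective throat (given) t_e = 0.25 in.
A_we = 0.25 × 10.5 = 2.625 in².
F_nw = 0.6 F_EXX = 54 ksi.
φR_n = 0.75 × 54 × 2.625 = 106.3 kip.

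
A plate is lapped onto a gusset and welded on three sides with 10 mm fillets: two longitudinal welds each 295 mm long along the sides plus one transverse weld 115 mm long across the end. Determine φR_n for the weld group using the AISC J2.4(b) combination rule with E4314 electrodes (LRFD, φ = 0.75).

φR_n ≈ 964 kN

E43XX → F_EXX = 430 MPa.
t_e = 0.707 × 10 = 7.07 mm.
R_nwl = 0.6 × 430 × 7.07 × 590 × 10⁻³ = 1076 kN (longitudinal, 2 welds).
R_nwt = 0.6 × 430 × 7.07 × 115 × 10⁻³ = 209.8 kN (transverse, base value).
(i) R_nwl + R_nwt = 1286 kN; (ii) 0.85 R_nwl + 1.5 R_nwt = 1229 kN.
R_n = max = 1286 kN [governs: (i)]; φR_n = 964.5 kN.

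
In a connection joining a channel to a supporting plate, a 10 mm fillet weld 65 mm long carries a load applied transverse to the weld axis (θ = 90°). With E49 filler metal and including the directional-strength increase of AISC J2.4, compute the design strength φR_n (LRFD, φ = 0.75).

φR_n ≈ 152 kN

E49XX → F_EXX = 490 MPa.
t_e = 0.707 × 10 = 7.07 mm; A_we = 7.07 × 65 = 459.5 mm².
Directional factor: 1.0 + 0.5 sin^1.5(90°) = 1.5.
F_nw = 0.6 × 490 × 1.5 = 441 MPa.
φR_n = 0.75 × 441 × 459.5 × 10⁻³ = 152 kN.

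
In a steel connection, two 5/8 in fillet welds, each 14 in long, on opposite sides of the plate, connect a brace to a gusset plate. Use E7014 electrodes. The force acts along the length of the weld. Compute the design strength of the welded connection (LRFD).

E70XX → F_EXX = 70 ksi.
Effective throat t_e = 0.707 × 0.625 = 0.4419 in.
Total length L = 28 in; A_we = 0.4419 × 28 = 12.37 in².
F_nw = 0.6 F_EXX = 0.6 × 70 = 42 ksi.
φR_n = 0.75 × 42 × 12.37 = 389.7 kip.

φR_n ≈ 390 kip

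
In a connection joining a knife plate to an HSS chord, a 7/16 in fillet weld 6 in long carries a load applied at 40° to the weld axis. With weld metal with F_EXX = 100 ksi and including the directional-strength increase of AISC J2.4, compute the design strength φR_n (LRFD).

t_e = 0.707 × 0.4375 = 0.3093 in; A_we = 0.3093 × 6 = 1.856 in².
Directional factor: 1.0 + 0.5 sin^1.5(40°) = 1.258.
F_nw = 0.6 × 100 × 1.258 = 75.46 ksi.
φR_n = 0.75 × 75.46 × 1.856 = 105 kip.

φR_n ≈ 105 kip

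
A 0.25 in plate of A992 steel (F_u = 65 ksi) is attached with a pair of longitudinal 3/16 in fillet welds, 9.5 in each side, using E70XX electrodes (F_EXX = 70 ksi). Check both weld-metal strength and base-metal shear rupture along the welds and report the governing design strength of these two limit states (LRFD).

φR_n ≈ 79.3 kip (weld metal governs)

t_e = 0.707 × 0.1875 = 0.1326 in; L = 19 in.
Weld metal: φR_n = 0.75 × 0.6 × 70 × 0.1326 × 19 = 79.34 kip.
Base metal (shear rupture): φR_n = 0.75 × 0.6 × 65 × 0.25 × 19 = 138.9 kip.
Governing: weld metal.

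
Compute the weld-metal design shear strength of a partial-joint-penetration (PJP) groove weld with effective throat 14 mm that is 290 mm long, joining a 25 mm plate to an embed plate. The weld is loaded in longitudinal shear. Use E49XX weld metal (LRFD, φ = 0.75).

E49XX → F_EXX = 490 MPa.
Effective throat (given) t_e = 14 mm.
A_we = 14 × 290 = 4060 mm².
F_nw = 0.6 F_EXX = 294 MPa.
φR_n = 0.75 × 294 × 4060 × 10⁻³ = 895.2 kN.

φR_n ≈ 895 kN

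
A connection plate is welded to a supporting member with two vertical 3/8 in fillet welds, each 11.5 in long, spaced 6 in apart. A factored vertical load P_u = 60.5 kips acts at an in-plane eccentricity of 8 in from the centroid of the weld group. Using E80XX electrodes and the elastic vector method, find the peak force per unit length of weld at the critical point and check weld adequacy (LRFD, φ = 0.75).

f_max ≈ 8.37 kip/in; adequate

E80XX → F_EXX = 80 ksi.
Total weld length L_w = 23 in. Treat welds as unit-width lines.
Polar moment about centroid: J = 2[d³/12 + d(b/2)²] = 2[11.5³/12 + 11.5×3²] = 460.5 in³.
Direct shear f_v = P/L_w = 60.5 / 23 = 2.63 kip/in (vertical).
Torsion M = P·e = 60.5 × 8 = 484 kip·in.
Critical point at (x, y) = (3, 5.75) from centroid. f_tx = M·y/J = 6.044 kip/in; f_ty = M·x/J = 3.153 kip/in.
Resultant f_max = √[f_tx² + (f_v + f_ty)²] = √[6.044² + (2.63 + 3.153)²] = 8.365 kip/in.
Capacity per unit length: φr_n = 0.75 × 0.6 × 80 × (0.707 × 0.375) = 9.544 kip/in.
8.365 ≤ 9.544 → adequate.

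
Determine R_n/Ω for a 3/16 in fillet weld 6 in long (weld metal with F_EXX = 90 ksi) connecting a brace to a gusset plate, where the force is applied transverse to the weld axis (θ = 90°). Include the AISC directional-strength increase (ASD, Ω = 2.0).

R_n/Ω ≈ 32.2 kip

t_e = 0.707 × 0.1875 = 0.1326 in; A_we = 0.1326 × 6 = 0.7954 in².
Directional factor: 1.0 + 0.5 sin^1.5(90°) = 1.5.
F_nw = 0.6 × 90 × 1.5 = 81 ksi.
R_n/Ω = (81 × 0.7954) / 2.0 = 32.21 kip.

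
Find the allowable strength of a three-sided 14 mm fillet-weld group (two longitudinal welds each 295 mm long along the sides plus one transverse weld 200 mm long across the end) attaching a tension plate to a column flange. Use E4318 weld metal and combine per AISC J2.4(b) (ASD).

R_n/Ω ≈ 1020 kN

E43XX → F_EXX = 430 MPa.
t_e = 0.707 × 14 = 9.898 mm.
R_nwl = 0.6 × 430 × 9.898 × 590 × 10⁻³ = 1507 kN (longitudinal, 2 welds).
R_nwt = 0.6 × 430 × 9.898 × 200 × 10⁻³ = 510.7 kN (transverse, base value).
(i) R_nwl + R_nwt = 2017 kN; (ii) 0.85 R_nwl + 1.5 R_nwt = 2047 kN.
R_n = max = 2047 kN [governs: (ii)]; R_n/Ω = 1023 kN.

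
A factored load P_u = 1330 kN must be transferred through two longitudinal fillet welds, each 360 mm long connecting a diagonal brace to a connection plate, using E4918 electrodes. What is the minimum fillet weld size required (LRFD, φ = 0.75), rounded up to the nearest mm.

E49XX → F_EXX = 490 MPa.
Total weld length L = 720 mm.
Required throat t_e = P_u / (φ × 0.6 F_EXX × L) = 1330 / (0.75 × 0.6 × 490 × 720 × 10⁻³) = 8.377 mm.
Required leg w = t_e / 0.707 = 11.85 mm → use 12 mm.

w = 12 mm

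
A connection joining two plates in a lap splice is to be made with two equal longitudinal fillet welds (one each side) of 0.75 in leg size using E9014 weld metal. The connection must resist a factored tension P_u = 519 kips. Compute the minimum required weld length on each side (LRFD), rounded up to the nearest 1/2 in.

E90XX → F_EXX = 90 ksi.
Throat t_e = 0.707 × 0.75 = 0.5302 in.
φr_n = 0.75 × 0.6 × 90 × 0.5302 = 21.48 kips/in.
L_req = P_u / φr_n = 519 / 21.48 = 24.17 in total.
Per side: 24.17 / 2 = 12.08 in.
Round up → use L = 12.5 in on each side.

L = 12.5 in on each side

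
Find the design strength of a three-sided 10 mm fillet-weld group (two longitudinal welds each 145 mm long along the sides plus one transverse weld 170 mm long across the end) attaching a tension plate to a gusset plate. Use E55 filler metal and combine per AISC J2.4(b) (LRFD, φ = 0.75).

E55XX → F_EXX = 550 MPa.
t_e = 0.707 × 10 = 7.07 mm.
R_nwl = 0.6 × 550 × 7.07 × 290 × 10⁻³ = 676.6 kN (longitudinal, 2 welds).
R_nwt = 0.6 × 550 × 7.07 × 170 × 10⁻³ = 396.6 kN (transverse, base value).
(i) R_nwl + R_nwt = 1073 kN; (ii) 0.85 R_nwl + 1.5 R_nwt = 1170 kN.
R_n = max = 1170 kN [governs: (ii)]; φR_n = 877.5 kN.

φR_n ≈ 878 kN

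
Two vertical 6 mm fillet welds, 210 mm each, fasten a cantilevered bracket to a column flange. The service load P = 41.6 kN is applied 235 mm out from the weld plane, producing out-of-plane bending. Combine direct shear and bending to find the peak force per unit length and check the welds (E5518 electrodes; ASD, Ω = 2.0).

E55XX → F_EXX = 550 MPa.
L_w = 2 × 210 = 420 mm; section modulus (unit throat) S = 2 × L²/6 = 14700 mm².
Direct shear f_v = P/L_w = 41.6×10³/420 = 99.05 N/mm.
Moment M = P × e = 41.6×10³ × 235 = 9776000 N·mm; bending f_b = M/S = 665 N/mm.
f_max = √(f_v² + f_b²) = √(99.05² + 665²) = 672.4 N/mm.
r_n/Ω = (1/2.0) × 0.6 × 550 × (0.707 × 6) = 699.9 N/mm → adequate.

f_max ≈ 672 N/mm; adequate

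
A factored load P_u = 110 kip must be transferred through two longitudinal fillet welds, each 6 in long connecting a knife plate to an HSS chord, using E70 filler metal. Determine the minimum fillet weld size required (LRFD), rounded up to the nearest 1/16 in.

E70XX → F_EXX = 70 ksi.
Total weld length L = 12 in.
Required throat t_e = P_u / (φ × 0.6 F_EXX × L) = 110 / (0.75 × 0.6 × 70 × 12) = 0.291 in.
Required leg w = t_e / 0.707 = 0.4116 in → use 7/16 in.

w = 7/16 in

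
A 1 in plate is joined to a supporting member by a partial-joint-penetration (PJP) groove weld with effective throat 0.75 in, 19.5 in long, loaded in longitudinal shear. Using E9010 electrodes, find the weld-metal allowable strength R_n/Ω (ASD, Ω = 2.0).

E90XX → F_EXX = 90 ksi.
Effective throat (given) t_e = 0.75 in.
A_we = 0.75 × 19.5 = 14.62 in².
F_nw = 0.6 F_EXX = 54 ksi.
R_n/Ω = (54 × 14.62) / 2.0 = 394.9 kips.

R_n/Ω ≈ 395 kips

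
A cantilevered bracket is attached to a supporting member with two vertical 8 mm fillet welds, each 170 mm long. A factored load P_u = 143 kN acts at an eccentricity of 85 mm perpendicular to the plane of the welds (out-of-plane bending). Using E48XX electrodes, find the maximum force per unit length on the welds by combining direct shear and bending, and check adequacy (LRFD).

E48XX → F_EXX = 480 MPa.
L_w = 2 × 170 = 340 mm; section modulus (unit throat) S = 2 × L²/6 = 9633 mm².
Direct shear f_v = P/L_w = 143×10³/340 = 420.6 N/mm.
Moment M = P × e = 143×10³ × 85 = 12155000 N·mm; bending f_b = M/S = 1262 N/mm.
f_max = √(f_v² + f_b²) = √(420.6² + 1262²) = 1330 N/mm.
φr_n = 0.75 × 0.6 × 480 × (0.707 × 8) = 1222 N/mm → NOT adequate.

f_max ≈ 1330 N/mm; NOT adequate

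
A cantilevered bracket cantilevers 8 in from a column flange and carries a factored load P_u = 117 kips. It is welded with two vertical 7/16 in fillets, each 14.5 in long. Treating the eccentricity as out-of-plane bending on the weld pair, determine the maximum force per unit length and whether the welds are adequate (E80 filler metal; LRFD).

f_max ≈ 14 kip/in; NOT adequate

E80XX → F_EXX = 80 ksi.
L_w = 2 × 14.5 = 29 in; section modulus (unit throat) S = 2 × L²/6 = 70.08 in².
Direct shear f_v = P/L_w = 117/29 = 4.034 kip/in.
Moment M = P × e = 117 × 8 = 936 kip·in; bending f_b = M/S = 13.36 kip/in.
f_max = √(f_v² + f_b²) = √(4.034² + 13.36²) = 13.95 kip/in.
φr_n = 0.75 × 0.6 × 80 × (0.707 × 0.4375) = 11.14 kip/in → NOT adequate.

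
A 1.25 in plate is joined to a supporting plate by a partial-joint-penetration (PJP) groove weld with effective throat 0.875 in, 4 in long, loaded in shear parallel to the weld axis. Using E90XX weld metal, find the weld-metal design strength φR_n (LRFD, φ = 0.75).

φR_n ≈ 142 kip

E90XX → F_EXX = 90 ksi.
Effective throat (given) t_e = 0.875 in.
A_we = 0.875 × 4 = 3.5 in².
F_nw = 0.6 F_EXX = 54 ksi.
φR_n = 0.75 × 54 × 3.5 = 141.8 kip.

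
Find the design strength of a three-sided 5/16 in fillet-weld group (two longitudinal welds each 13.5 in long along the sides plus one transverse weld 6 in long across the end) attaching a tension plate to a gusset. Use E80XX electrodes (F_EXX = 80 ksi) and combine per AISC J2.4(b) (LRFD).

t_e = 0.707 × 0.3125 = 0.2209 in.
R_nwl = 0.6 × 80 × 0.2209 × 27 = 286.3 kip (longitudinal, 2 welds).
R_nwt = 0.6 × 80 × 0.2209 × 6 = 63.63 kip (transverse, base value).
(i) R_nwl + R_nwt = 350 kip; (ii) 0.85 R_nwl + 1.5 R_nwt = 338.8 kip.
R_n = max = 350 kip [governs: (i)]; φR_n = 262.5 kip.

φR_n ≈ 262 kip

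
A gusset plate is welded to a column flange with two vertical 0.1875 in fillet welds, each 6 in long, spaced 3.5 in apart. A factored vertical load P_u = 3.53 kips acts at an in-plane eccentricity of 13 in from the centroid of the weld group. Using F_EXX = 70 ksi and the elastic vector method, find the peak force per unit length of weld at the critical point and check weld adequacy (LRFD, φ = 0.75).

Total weld length L_w = 12 in. Treat welds as unit-width lines.
Polar moment about centroid: J = 2[d³/12 + d(b/2)²] = 2[6³/12 + 6×1.75²] = 72.75 in³.
Direct shear f_v = P/L_w = 3.53 / 12 = 0.2942 kip/in (vertical).
Torsion M = P·e = 3.53 × 13 = 45.89 kip·in.
Critical point at (x, y) = (1.75, 3) from centroid. f_tx = M·y/J = 1.892 kip/in; f_ty = M·x/J = 1.104 kip/in.
Resultant f_max = √[f_tx² + (f_v + f_ty)²] = √[1.892² + (0.2942 + 1.104)²] = 2.353 kip/in.
Capacity per unit length: φr_n = 0.75 × 0.6 × 70 × (0.707 × 0.1875) = 4.176 kip/in.
2.353 ≤ 4.176 → adequate.

f_max ≈ 2.35 kip/in; adequate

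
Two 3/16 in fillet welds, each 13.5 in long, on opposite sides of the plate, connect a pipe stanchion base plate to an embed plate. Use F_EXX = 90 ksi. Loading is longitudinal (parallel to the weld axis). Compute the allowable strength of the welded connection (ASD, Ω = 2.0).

R_n/Ω ≈ 96.6 kip

Effective throat t_e = 0.707 × 0.1875 = 0.1326 in.
Total length L = 27 in; A_we = 0.1326 × 27 = 3.579 in².
F_nw = 0.6 F_EXX = 0.6 × 90 = 54 ksi.
R_n = 54 × 3.579 = 193.3 kip; R_n/Ω = 193.3/2.0 = 96.64 kip.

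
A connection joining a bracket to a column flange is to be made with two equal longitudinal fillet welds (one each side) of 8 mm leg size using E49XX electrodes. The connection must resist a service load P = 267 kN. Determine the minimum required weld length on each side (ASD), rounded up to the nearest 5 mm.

L = 165 mm on each side

E49XX → F_EXX = 490 MPa.
Throat t_e = 0.707 × 8 = 5.656 mm.
r_n/Ω = (0.6 × 490 × 5.656) / 2.0 = 831.4 N/mm = 0.8314 kN/mm.
L_req = P / (r_n/Ω) = 267 / 0.8314 = 321.1 mm total.
Per side: 321.1 / 2 = 160.6 mm.
Round up → use L = 165 mm on each side.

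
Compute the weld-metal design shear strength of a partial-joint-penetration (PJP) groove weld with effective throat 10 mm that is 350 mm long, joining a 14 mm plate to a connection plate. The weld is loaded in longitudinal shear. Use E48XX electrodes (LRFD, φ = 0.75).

E48XX → F_EXX = 480 MPa.
Effective throat (given) t_e = 10 mm.
A_we = 10 × 350 = 3500 mm².
F_nw = 0.6 F_EXX = 288 MPa.
φR_n = 0.75 × 288 × 3500 × 10⁻³ = 756 kN.

φR_n ≈ 756 kN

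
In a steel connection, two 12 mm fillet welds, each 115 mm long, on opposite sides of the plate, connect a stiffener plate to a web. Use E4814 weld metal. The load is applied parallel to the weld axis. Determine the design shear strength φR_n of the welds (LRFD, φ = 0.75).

φR_n ≈ 421 kN

E48XX → F_EXX = 480 MPa.
Effective throat t_e = 0.707 × 12 = 8.484 mm.
Total length L = 230 mm; A_we = 8.484 × 230 = 1951 mm².
F_nw = 0.6 F_EXX = 0.6 × 480 = 288 MPa.
φR_n = 0.75 × 288 × 1951 × 10⁻³ = 421.5 kN.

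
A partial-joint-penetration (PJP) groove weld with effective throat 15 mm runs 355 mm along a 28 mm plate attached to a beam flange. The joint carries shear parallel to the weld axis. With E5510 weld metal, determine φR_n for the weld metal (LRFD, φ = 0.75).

φR_n ≈ 1320 kN

E55XX → F_EXX = 550 MPa.
Effective throat (given) t_e = 15 mm.
A_we = 15 × 355 = 5325 mm².
F_nw = 0.6 F_EXX = 330 MPa.
φR_n = 0.75 × 330 × 5325 × 10⁻³ = 1318 kN.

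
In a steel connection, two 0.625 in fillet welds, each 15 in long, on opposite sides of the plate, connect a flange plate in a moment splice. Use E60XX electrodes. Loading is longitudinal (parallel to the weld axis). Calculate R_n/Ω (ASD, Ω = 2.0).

E60XX → F_EXX = 60 ksi.
Effective throat t_e = 0.707 × 0.625 = 0.4419 in.
Total length L = 30 in; A_we = 0.4419 × 30 = 13.26 in².
F_nw = 0.6 F_EXX = 0.6 × 60 = 36 ksi.
R_n = 36 × 13.26 = 477.2 kip; R_n/Ω = 477.2/2.0 = 238.6 kip.

R_n/Ω ≈ 239 kip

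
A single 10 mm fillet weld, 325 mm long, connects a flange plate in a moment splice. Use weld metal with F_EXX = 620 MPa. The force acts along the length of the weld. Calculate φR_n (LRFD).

Effective throat t_e = 0.707 × 10 = 7.07 mm.
Total length L = 325 mm; A_we = 7.07 × 325 = 2298 mm².
F_nw = 0.6 F_EXX = 0.6 × 620 = 372 MPa.
φR_n = 0.75 × 372 × 2298 × 10⁻³ = 641.1 kN.

φR_n ≈ 641 kN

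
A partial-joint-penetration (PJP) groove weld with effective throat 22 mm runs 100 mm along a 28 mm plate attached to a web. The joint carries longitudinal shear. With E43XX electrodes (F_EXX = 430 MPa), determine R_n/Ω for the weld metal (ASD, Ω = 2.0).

Effective throat (given) t_e = 22 mm.
A_we = 22 × 100 = 2200 mm².
F_nw = 0.6 F_EXX = 258 MPa.
R_n/Ω = (258 × 2200) / 2.0 × 10⁻³ = 283.8 kN.

R_n/Ω ≈ 284 kN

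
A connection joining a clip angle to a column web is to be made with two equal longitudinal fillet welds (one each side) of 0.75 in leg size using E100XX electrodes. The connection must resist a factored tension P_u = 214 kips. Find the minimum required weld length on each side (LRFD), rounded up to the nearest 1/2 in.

L = 4.5 in on each side

E100XX → F_EXX = 100 ksi.
Throat t_e = 0.707 × 0.75 = 0.5302 in.
φr_n = 0.75 × 0.6 × 100 × 0.5302 = 23.86 kips/in.
L_req = P_u / φr_n = 214 / 23.86 = 8.969 in total.
Per side: 8.969 / 2 = 4.484 in.
Round up → use L = 4.5 in on each side.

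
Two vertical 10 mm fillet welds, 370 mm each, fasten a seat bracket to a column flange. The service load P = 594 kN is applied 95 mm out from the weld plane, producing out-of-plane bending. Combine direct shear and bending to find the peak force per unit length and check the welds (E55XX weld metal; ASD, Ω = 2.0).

f_max ≈ 1470 N/mm; NOT adequate

E55XX → F_EXX = 550 MPa.
L_w = 2 × 370 = 740 mm; section modulus (unit throat) S = 2 × L²/6 = 45630 mm².
Direct shear f_v = P/L_w = 594×10³/740 = 802.7 N/mm.
Moment M = P × e = 594×10³ × 95 = 56430000 N·mm; bending f_b = M/S = 1237 N/mm.
f_max = √(f_v² + f_b²) = √(802.7² + 1237²) = 1474 N/mm.
r_n/Ω = (1/2.0) × 0.6 × 550 × (0.707 × 10) = 1167 N/mm → NOT adequate.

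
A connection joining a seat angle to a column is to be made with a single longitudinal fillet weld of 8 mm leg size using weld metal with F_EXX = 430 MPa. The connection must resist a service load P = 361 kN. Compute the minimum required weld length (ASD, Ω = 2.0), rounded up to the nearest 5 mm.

Throat t_e = 0.707 × 8 = 5.656 mm.
r_n/Ω = (0.6 × 430 × 5.656) / 2.0 = 729.6 N/mm = 0.7296 kN/mm.
L_req = P / (r_n/Ω) = 361 / 0.7296 = 494.8 mm total.
Round up → use L = 495 mm.

L = 495 mm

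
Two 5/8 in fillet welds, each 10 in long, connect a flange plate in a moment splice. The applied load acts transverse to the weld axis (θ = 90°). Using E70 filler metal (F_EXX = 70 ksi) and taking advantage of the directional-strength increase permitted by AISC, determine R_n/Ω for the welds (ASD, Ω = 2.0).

t_e = 0.707 × 0.625 = 0.4419 in; A_we = 0.4419 × 20 = 8.837 in².
Directional factor: 1.0 + 0.5 sin^1.5(90°) = 1.5.
F_nw = 0.6 × 70 × 1.5 = 63 ksi.
R_n/Ω = (63 × 8.837) / 2.0 = 278.4 kip.

R_n/Ω ≈ 278 kip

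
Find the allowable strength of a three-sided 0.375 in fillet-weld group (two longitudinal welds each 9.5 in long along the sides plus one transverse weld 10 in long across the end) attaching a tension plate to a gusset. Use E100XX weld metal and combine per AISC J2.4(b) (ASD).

E100XX → F_EXX = 100 ksi.
t_e = 0.707 × 0.375 = 0.2651 in.
R_nwl = 0.6 × 100 × 0.2651 × 19 = 302.2 kips (longitudinal, 2 welds).
R_nwt = 0.6 × 100 × 0.2651 × 10 = 159.1 kips (transverse, base value).
(i) R_nwl + R_nwt = 461.3 kips; (ii) 0.85 R_nwl + 1.5 R_nwt = 495.5 kips.
R_n = max = 495.5 kips [governs: (ii)]; R_n/Ω = 247.8 kips.

R_n/Ω ≈ 248 kips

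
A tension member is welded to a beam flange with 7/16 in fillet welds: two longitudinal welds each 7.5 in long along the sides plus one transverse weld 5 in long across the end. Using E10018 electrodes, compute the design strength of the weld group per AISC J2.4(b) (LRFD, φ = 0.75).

φR_n ≈ 282 kips

E100XX → F_EXX = 100 ksi.
t_e = 0.707 × 0.4375 = 0.3093 in.
R_nwl = 0.6 × 100 × 0.3093 × 15 = 278.4 kips (longitudinal, 2 welds).
R_nwt = 0.6 × 100 × 0.3093 × 5 = 92.79 kips (transverse, base value).
(i) R_nwl + R_nwt = 371.2 kips; (ii) 0.85 R_nwl + 1.5 R_nwt = 375.8 kips.
R_n = max = 375.8 kips [governs: (ii)]; φR_n = 281.9 kips.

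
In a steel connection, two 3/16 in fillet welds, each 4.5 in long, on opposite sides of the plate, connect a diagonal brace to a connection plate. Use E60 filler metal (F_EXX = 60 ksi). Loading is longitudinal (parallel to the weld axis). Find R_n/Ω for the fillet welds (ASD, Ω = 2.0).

R_n/Ω ≈ 21.5 kips

Effective throat t_e = 0.707 × 0.1875 = 0.1326 in.
Total length L = 9 in; A_we = 0.1326 × 9 = 1.193 in².
F_nw = 0.6 F_EXX = 0.6 × 60 = 36 ksi.
R_n = 36 × 1.193 = 42.95 kips; R_n/Ω = 42.95/2.0 = 21.48 kips.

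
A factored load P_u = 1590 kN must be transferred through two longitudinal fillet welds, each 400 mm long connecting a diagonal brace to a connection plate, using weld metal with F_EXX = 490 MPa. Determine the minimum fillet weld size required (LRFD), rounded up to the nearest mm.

Total weld length L = 800 mm.
Required throat t_e = P_u / (φ × 0.6 F_EXX × L) = 1590 / (0.75 × 0.6 × 490 × 800 × 10⁻³) = 9.014 mm.
Required leg w = t_e / 0.707 = 12.75 mm → use 13 mm.

w = 13 mm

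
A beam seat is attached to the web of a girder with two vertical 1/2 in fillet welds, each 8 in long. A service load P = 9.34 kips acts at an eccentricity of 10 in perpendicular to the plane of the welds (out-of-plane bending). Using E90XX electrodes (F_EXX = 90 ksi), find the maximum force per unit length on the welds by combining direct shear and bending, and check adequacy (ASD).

L_w = 2 × 8 = 16 in; section modulus (unit throat) S = 2 × L²/6 = 21.33 in².
Direct shear f_v = P/L_w = 9.34/16 = 0.5837 kip/in.
Moment M = P × e = 9.34 × 10 = 93.4 kip·in; bending f_b = M/S = 4.378 kip/in.
f_max = √(f_v² + f_b²) = √(0.5837² + 4.378²) = 4.417 kip/in.
r_n/Ω = (1/2.0) × 0.6 × 90 × (0.707 × 0.5) = 9.544 kip/in → adequate.

f_max ≈ 4.42 kip/in; adequate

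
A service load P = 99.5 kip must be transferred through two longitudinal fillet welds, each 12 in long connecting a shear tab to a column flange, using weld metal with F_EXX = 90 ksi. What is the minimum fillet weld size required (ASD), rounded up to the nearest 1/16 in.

w = 1/4 in

Total weld length L = 24 in.
Required throat t_e = P × Ω / (0.6 F_EXX × L) = 99.5 × 2.0 / (0.6 × 90 × 24) = 0.1535 in.
Required leg w = t_e / 0.707 = 0.2172 in → use 1/4 in.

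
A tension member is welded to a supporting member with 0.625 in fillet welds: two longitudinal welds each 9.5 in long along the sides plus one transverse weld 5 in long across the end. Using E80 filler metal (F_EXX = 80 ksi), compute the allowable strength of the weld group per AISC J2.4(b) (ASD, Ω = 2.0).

t_e = 0.707 × 0.625 = 0.4419 in.
R_nwl = 0.6 × 80 × 0.4419 × 19 = 403 kips (longitudinal, 2 welds).
R_nwt = 0.6 × 80 × 0.4419 × 5 = 106 kips (transverse, base value).
(i) R_nwl + R_nwt = 509 kips; (ii) 0.85 R_nwl + 1.5 R_nwt = 501.6 kips.
R_n = max = 509 kips [governs: (i)]; R_n/Ω = 254.5 kips.

R_n/Ω ≈ 255 kips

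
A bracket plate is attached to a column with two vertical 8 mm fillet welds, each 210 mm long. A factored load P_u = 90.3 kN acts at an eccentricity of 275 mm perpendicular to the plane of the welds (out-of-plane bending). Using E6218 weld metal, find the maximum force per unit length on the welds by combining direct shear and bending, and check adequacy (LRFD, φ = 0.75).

f_max ≈ 1700 N/mm; NOT adequate

E62XX → F_EXX = 620 MPa.
L_w = 2 × 210 = 420 mm; section modulus (unit throat) S = 2 × L²/6 = 14700 mm².
Direct shear f_v = P/L_w = 90.3×10³/420 = 215 N/mm.
Moment M = P × e = 90.3×10³ × 275 = 24832000 N·mm; bending f_b = M/S = 1689 N/mm.
f_max = √(f_v² + f_b²) = √(215² + 1689²) = 1703 N/mm.
φr_n = 0.75 × 0.6 × 620 × (0.707 × 8) = 1578 N/mm → NOT adequate.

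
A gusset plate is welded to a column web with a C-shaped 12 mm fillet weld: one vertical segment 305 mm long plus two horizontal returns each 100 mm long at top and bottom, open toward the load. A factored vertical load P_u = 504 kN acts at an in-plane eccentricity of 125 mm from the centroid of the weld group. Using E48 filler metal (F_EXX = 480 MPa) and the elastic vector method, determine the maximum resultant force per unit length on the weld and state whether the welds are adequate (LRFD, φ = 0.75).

Total weld length L_w = 505 mm. Treat welds as unit-width lines.
Centroid: x̄ = 2×100×50 / 505 = 19.8 mm from the vertical weld.
Polar moment about centroid: J = I_x + I_y = [305³/12 + 2×100×152.5²] + [305×19.8² + 2(100³/12 + 100×30.2²)] = 7484000 mm³.
Direct shear f_v = P/L_w = 504×10³ / 505 = 998 N/mm (vertical).
Torsion M = P·e = 504×10³ × 125 = 63000000 N·mm.
Critical point at (x, y) = (80.2, 152.5) from centroid. f_tx = M·y/J = 1284 N/mm; f_ty = M·x/J = 675.1 N/mm.
Resultant f_max = √[f_tx² + (f_v + f_ty)²] = √[1284² + (998 + 675.1)²] = 2109 N/mm.
Capacity per unit length: φr_n = 0.75 × 0.6 × 480 × (0.707 × 12) = 1833 N/mm.
2109 > 1833 → NOT adequate.

f_max ≈ 2110 N/mm; NOT adequate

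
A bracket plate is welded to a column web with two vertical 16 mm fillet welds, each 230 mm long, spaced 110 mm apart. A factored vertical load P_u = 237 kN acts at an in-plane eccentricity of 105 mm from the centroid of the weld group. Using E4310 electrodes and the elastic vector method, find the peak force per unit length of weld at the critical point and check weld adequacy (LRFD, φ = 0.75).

f_max ≈ 1240 N/mm; adequate

E43XX → F_EXX = 430 MPa.
Total weld length L_w = 460 mm. Treat welds as unit-width lines.
Polar moment about centroid: J = 2[d³/12 + d(b/2)²] = 2[230³/12 + 230×55²] = 3419000 mm³.
Direct shear f_v = P/L_w = 237×10³ / 460 = 515.2 N/mm (vertical).
Torsion M = P·e = 237×10³ × 105 = 24885000 N·mm.
Critical point at (x, y) = (55, 115) from centroid. f_tx = M·y/J = 836.9 N/mm; f_ty = M·x/J = 400.3 N/mm.
Resultant f_max = √[f_tx² + (f_v + f_ty)²] = √[836.9² + (515.2 + 400.3)²] = 1240 N/mm.
Capacity per unit length: φr_n = 0.75 × 0.6 × 430 × (0.707 × 16) = 2189 N/mm.
1240 ≤ 2189 → adequate.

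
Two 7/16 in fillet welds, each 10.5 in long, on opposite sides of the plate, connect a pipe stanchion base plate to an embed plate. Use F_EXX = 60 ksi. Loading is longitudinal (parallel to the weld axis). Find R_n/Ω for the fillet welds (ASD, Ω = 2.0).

R_n/Ω ≈ 117 kip

Effective throat t_e = 0.707 × 0.4375 = 0.3093 in.
Total length L = 21 in; A_we = 0.3093 × 21 = 6.496 in².
F_nw = 0.6 F_EXX = 0.6 × 60 = 36 ksi.
R_n = 36 × 6.496 = 233.8 kip; R_n/Ω = 233.8/2.0 = 116.9 kip.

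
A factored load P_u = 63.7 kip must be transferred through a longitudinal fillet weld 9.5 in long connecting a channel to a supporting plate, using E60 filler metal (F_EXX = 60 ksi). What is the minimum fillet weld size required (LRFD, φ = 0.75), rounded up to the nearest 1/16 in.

w = 3/8 in

Total weld length L = 9.5 in.
Required throat t_e = P_u / (φ × 0.6 F_EXX × L) = 63.7 / (0.75 × 0.6 × 60 × 9.5) = 0.2483 in.
Required leg w = t_e / 0.707 = 0.3513 in → use 3/8 in.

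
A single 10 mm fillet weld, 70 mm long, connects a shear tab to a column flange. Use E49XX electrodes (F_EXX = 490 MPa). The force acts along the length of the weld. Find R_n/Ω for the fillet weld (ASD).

R_n/Ω ≈ 72.8 kN

Effective throat t_e = 0.707 × 10 = 7.07 mm.
Total length L = 70 mm; A_we = 7.07 × 70 = 494.9 mm².
F_nw = 0.6 F_EXX = 0.6 × 490 = 294 MPa.
R_n = 294 × 494.9 × 10⁻³ = 145.5 kN; R_n/Ω = 145.5/2.0 = 72.75 kN.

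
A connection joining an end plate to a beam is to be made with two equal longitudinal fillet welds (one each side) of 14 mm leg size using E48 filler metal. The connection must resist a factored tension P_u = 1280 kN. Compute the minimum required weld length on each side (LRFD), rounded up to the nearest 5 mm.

L = 300 mm on each side

E48XX → F_EXX = 480 MPa.
Throat t_e = 0.707 × 14 = 9.898 mm.
φr_n = 0.75 × 0.6 × 480 × 9.898 × 10⁻³ = 2.138 kN/mm.
L_req = P_u / φr_n = 1280 / 2.138 = 598.7 mm total.
Per side: 598.7 / 2 = 299.3 mm.
Round up → use L = 300 mm on each side.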